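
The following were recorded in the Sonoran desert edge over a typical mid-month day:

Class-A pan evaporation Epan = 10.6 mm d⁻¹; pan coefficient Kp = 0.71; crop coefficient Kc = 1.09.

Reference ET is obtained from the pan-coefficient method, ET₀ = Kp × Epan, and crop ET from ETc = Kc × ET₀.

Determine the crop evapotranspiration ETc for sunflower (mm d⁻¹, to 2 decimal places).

ET₀ = 0.71 × 10.6 = 7.5260 mm/d
ETc = Kc × ET₀ = 1.09 × 7.5260 = 8.2033 mm/d

8.20 mm d⁻¹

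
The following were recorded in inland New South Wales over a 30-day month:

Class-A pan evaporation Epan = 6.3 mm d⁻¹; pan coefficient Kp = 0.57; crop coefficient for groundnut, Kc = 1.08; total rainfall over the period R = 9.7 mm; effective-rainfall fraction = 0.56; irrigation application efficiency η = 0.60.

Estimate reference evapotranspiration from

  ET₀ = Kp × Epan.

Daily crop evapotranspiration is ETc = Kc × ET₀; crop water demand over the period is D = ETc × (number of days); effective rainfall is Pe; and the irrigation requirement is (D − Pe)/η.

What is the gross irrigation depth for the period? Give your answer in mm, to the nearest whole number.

ET₀ = 0.57 × 6.3 = 3.5910 mm/d
ETc = Kc × ET₀ = 1.08 × 3.5910 = 3.8783 mm/d
Crop demand D = ETc × 30 d = 3.8783 × 30 = 116.349 mm
Pe = 0.56 × 9.7 = 5.432 mm
D − Pe = 116.349 − 5.432 = 110.917 mm
Gross irrigation = 110.917 / 0.60 = 184.862 mm

185 mm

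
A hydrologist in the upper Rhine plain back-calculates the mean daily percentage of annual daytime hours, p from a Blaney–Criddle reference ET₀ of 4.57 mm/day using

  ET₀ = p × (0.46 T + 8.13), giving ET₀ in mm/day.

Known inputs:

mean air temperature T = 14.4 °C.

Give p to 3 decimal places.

0.310

p = ET₀ / (0.46 T + 8.13) = 4.57 / (0.46 × 14.4 + 8.13) = 4.57 / 14.754 = 0.3097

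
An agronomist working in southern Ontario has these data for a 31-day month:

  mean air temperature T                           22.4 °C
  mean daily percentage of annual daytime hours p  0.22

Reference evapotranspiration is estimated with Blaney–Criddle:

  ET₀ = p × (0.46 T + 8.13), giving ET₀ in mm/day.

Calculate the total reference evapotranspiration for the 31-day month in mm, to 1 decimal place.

125.7 mm

ET₀ = 0.22 × (0.46 × 22.4 + 8.13) = 0.22 × 18.434 = 4.0555 mm/d
Monthly total = 4.0555 × 31 = 125.721 mm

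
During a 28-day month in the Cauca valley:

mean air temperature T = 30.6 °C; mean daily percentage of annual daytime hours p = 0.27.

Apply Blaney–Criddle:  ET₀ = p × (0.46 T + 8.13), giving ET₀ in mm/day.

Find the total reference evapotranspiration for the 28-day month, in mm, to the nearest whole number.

ET₀ = 0.27 × (0.46 × 30.6 + 8.13) = 0.27 × 22.206 = 5.9956 mm/d
Monthly total = 5.9956 × 28 = 167.877 mm

168 mm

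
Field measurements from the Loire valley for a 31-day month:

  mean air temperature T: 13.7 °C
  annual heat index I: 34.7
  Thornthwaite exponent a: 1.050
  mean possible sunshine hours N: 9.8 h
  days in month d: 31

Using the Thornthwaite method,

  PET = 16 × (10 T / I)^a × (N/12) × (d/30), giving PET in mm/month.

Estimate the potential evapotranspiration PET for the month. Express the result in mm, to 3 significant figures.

57.1 mm

10T/I = 10 × 13.7 / 34.7 = 3.9481
(10T/I)^a = 3.9481^1.050 = 4.2287
Uncorrected PET = 16 × 4.2287 = 67.659 mm
Correction = (N/12)(d/30) = (9.8/12)(31/30) = 0.8439
PET = 67.659 × 0.8439 = 57.097 mm/month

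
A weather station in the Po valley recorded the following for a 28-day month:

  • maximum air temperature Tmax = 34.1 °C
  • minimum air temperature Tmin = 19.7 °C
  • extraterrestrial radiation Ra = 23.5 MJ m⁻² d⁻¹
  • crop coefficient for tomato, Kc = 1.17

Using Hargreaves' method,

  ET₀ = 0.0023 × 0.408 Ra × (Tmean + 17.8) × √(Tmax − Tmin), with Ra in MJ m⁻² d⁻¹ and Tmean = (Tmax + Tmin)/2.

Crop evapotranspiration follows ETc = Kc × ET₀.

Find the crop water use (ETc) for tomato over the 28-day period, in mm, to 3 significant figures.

123 mm

Tmean = (34.1 + 19.7)/2 = 26.90 °C
0.408 Ra = 0.408 × 23.5 = 9.5880 mm/d equivalent
ET₀ = 0.0023 × 9.5880 × (26.90 + 17.8) × √14.4 = 0.0023 × 9.5880 × 44.70 × 3.7947 = 3.7406 mm/d
ETc = Kc × ET₀ = 1.17 × 3.7406 = 4.3765 mm/d
Over 28 days: 4.3765 × 28 = 122.542 mm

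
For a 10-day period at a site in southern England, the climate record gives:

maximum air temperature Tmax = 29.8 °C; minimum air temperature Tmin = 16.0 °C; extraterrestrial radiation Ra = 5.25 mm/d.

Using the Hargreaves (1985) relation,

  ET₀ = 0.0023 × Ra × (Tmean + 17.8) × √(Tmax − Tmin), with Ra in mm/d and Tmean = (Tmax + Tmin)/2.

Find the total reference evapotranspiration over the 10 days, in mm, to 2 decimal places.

18.26 mm

Tmean = (29.8 + 16.0)/2 = 22.90 °C
ET₀ = 0.0023 × 5.25 × (22.90 + 17.8) × √13.8 = 0.0023 × 5.25 × 40.70 × 3.7148 = 1.8256 mm/d
Over 10 days: 1.8256 × 10 = 18.256 mm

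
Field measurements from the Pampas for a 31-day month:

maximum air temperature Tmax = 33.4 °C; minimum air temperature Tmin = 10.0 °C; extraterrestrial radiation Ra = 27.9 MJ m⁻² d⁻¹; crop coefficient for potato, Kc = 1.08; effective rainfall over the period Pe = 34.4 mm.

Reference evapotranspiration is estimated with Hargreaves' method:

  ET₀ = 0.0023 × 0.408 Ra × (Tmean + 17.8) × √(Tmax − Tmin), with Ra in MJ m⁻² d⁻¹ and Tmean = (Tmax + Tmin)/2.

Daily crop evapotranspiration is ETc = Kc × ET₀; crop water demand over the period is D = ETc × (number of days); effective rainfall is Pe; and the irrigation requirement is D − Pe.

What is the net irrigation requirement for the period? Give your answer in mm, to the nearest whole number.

Tmean = (33.4 + 10.0)/2 = 21.70 °C
0.408 Ra = 0.408 × 27.9 = 11.3832 mm/d equivalent
ET₀ = 0.0023 × 11.3832 × (21.70 + 17.8) × √23.4 = 0.0023 × 11.3832 × 39.50 × 4.8374 = 5.0027 mm/d
ETc = Kc × ET₀ = 1.08 × 5.0027 = 5.4029 mm/d
Crop demand D = ETc × 31 d = 5.4029 × 31 = 167.490 mm
D − Pe = 167.490 − 34.4 = 133.090 mm

133 mm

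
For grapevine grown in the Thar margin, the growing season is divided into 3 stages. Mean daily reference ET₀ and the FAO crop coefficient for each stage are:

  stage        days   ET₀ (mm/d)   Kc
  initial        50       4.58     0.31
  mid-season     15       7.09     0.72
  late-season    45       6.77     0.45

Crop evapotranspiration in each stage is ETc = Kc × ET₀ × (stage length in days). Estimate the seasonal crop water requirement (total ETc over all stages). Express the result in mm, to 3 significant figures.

initial: 0.31 × 4.58 × 50 = 70.99 mm
mid-season: 0.72 × 7.09 × 15 = 76.57 mm
late-season: 0.45 × 6.77 × 45 = 137.09 mm
Seasonal total = 284.65 mm

285 mm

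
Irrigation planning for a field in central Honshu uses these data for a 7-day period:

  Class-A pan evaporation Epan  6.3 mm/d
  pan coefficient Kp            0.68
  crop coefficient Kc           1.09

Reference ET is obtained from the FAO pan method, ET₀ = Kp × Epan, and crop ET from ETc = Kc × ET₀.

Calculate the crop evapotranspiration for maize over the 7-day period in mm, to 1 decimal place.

32.7 mm

ET₀ = 0.68 × 6.3 = 4.2840 mm/d
ETc = Kc × ET₀ = 1.09 × 4.2840 = 4.6696 mm/d
Over 7 days: 4.6696 × 7 = 32.687 mm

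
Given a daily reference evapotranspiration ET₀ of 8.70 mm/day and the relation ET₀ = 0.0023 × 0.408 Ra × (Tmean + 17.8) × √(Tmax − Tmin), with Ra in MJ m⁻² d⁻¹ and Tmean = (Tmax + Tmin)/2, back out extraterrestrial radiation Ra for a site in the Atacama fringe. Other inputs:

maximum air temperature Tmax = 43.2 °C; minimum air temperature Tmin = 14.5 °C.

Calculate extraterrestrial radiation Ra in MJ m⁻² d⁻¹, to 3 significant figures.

Tmean = (43.2+14.5)/2 = 28.85 °C; ΔT = 28.7
Ra = ET₀ / [0.0023 × 0.408 × (Tmean+17.8) × √ΔT]
   = 8.70 / (0.0023 × 0.408 × 46.65 × 5.3572) = 37.097 MJ m⁻² d⁻¹

37.1 MJ m⁻² d⁻¹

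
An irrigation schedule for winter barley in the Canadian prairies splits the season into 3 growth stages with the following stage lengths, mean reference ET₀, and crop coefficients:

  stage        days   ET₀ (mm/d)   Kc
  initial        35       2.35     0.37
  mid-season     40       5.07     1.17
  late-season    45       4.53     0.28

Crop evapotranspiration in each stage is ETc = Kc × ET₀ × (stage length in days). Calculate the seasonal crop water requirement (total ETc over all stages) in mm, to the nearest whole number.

325 mm

initial: 0.37 × 2.35 × 35 = 30.43 mm
mid-season: 1.17 × 5.07 × 40 = 237.28 mm
late-season: 0.28 × 4.53 × 45 = 57.08 mm
Seasonal total = 324.79 mm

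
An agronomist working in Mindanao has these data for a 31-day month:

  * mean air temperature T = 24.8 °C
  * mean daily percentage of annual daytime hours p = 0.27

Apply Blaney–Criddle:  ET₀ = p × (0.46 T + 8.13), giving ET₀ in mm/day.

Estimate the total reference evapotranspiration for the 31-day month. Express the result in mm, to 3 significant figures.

164 mm

ET₀ = 0.27 × (0.46 × 24.8 + 8.13) = 0.27 × 19.538 = 5.2753 mm/d
Monthly total = 5.2753 × 31 = 163.534 mm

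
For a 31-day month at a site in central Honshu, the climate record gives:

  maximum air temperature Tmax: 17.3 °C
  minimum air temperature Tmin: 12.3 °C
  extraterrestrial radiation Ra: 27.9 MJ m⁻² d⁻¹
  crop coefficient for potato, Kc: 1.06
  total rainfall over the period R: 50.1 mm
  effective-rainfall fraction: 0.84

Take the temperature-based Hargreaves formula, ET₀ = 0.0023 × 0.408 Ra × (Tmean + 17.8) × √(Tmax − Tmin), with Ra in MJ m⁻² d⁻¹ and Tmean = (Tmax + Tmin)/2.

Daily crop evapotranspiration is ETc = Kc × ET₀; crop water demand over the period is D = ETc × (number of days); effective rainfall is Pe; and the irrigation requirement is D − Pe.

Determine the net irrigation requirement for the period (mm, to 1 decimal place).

20.6 mm

Tmean = (17.3 + 12.3)/2 = 14.80 °C
0.408 Ra = 0.408 × 27.9 = 11.3832 mm/d equivalent
ET₀ = 0.0023 × 11.3832 × (14.80 + 17.8) × √5.0 = 0.0023 × 11.3832 × 32.60 × 2.2361 = 1.9085 mm/d
ETc = Kc × ET₀ = 1.06 × 1.9085 = 2.0230 mm/d
Crop demand D = ETc × 31 d = 2.0230 × 31 = 62.713 mm
Pe = 0.84 × 50.1 = 42.084 mm
D − Pe = 62.713 − 42.084 = 20.629 mm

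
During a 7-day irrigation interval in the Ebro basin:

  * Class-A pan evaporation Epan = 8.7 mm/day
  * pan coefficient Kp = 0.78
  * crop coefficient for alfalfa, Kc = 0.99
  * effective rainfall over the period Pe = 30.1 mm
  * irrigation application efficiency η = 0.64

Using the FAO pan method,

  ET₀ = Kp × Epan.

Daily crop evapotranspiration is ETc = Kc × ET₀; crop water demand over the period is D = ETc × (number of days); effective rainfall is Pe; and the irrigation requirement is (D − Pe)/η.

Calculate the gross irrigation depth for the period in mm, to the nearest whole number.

26 mm

ET₀ = 0.78 × 8.7 = 6.7860 mm/d
ETc = Kc × ET₀ = 0.99 × 6.7860 = 6.7181 mm/d
Crop demand D = ETc × 7 d = 6.7181 × 7 = 47.027 mm
D − Pe = 47.027 − 30.1 = 16.927 mm
Gross irrigation = 16.927 / 0.64 = 26.448 mm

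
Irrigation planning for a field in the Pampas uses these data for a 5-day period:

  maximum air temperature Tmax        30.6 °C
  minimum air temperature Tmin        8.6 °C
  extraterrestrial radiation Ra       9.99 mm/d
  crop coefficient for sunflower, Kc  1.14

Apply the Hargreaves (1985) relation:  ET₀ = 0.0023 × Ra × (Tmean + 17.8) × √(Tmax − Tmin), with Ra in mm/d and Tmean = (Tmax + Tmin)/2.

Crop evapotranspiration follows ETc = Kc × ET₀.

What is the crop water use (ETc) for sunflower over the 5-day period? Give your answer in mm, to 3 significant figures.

Tmean = (30.6 + 8.6)/2 = 19.60 °C
ET₀ = 0.0023 × 9.99 × (19.60 + 17.8) × √22.0 = 0.0023 × 9.99 × 37.40 × 4.6904 = 4.0306 mm/d
ETc = Kc × ET₀ = 1.14 × 4.0306 = 4.5949 mm/d
Over 5 days: 4.5949 × 5 = 22.975 mm

23.0 mm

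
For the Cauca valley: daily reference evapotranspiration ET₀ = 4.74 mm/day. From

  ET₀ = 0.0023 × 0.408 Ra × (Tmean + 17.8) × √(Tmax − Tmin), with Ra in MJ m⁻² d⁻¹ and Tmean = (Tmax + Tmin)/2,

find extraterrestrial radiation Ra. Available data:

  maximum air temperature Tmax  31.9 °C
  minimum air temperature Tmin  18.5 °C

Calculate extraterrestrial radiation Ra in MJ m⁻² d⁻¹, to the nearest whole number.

32 MJ m⁻² d⁻¹

Tmean = (31.9+18.5)/2 = 25.20 °C; ΔT = 13.4
Ra = ET₀ / [0.0023 × 0.408 × (Tmean+17.8) × √ΔT]
   = 4.74 / (0.0023 × 0.408 × 43.00 × 3.6606) = 32.090 MJ m⁻² d⁻¹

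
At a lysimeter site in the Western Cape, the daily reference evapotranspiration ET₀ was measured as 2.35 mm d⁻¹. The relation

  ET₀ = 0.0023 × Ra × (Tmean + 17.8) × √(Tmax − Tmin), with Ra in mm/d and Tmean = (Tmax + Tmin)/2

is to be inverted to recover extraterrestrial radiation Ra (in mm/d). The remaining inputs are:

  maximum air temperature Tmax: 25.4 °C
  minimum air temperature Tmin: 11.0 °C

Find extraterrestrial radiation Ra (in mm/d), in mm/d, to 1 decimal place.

Tmean = 18.20 °C; √ΔT = 3.7947
Ra = ET₀ / [0.0023 × (Tmean+17.8) × √ΔT] = 2.35 / (0.0023 × 36.00 × 3.7947) = 7.479 mm/d

7.5 mm/d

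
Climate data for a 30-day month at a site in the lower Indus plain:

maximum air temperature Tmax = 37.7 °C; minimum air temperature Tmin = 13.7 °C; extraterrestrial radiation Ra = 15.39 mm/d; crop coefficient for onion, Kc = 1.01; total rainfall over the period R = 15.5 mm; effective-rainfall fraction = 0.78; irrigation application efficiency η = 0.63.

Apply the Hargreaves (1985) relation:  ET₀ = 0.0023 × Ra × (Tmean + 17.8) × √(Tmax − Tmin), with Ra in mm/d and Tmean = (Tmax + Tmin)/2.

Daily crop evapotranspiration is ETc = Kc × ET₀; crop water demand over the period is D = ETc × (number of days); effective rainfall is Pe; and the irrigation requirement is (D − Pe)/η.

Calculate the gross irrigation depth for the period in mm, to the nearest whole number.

Tmean = (37.7 + 13.7)/2 = 25.70 °C
ET₀ = 0.0023 × 15.39 × (25.70 + 17.8) × √24.0 = 0.0023 × 15.39 × 43.50 × 4.8990 = 7.5433 mm/d
ETc = Kc × ET₀ = 1.01 × 7.5433 = 7.6187 mm/d
Crop demand D = ETc × 30 d = 7.6187 × 30 = 228.561 mm
Pe = 0.78 × 15.5 = 12.090 mm
D − Pe = 228.561 − 12.090 = 216.471 mm
Gross irrigation = 216.471 / 0.63 = 343.605 mm

344 mm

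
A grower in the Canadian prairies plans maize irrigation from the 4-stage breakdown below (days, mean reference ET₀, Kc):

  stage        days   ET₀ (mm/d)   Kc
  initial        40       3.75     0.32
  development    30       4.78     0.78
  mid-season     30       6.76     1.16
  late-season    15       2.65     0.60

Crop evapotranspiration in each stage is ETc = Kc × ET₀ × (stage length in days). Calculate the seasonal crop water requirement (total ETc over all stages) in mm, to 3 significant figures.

initial: 0.32 × 3.75 × 40 = 48.00 mm
development: 0.78 × 4.78 × 30 = 111.85 mm
mid-season: 1.16 × 6.76 × 30 = 235.25 mm
late-season: 0.60 × 2.65 × 15 = 23.85 mm
Seasonal total = 418.95 mm

419 mm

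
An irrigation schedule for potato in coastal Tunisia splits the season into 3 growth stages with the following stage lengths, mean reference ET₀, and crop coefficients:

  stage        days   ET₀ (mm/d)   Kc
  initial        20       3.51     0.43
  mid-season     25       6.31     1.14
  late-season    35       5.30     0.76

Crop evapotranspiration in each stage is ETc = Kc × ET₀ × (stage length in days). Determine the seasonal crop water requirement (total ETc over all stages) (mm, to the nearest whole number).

initial: 0.43 × 3.51 × 20 = 30.19 mm
mid-season: 1.14 × 6.31 × 25 = 179.84 mm
late-season: 0.76 × 5.30 × 35 = 140.98 mm
Seasonal total = 351.01 mm

351 mm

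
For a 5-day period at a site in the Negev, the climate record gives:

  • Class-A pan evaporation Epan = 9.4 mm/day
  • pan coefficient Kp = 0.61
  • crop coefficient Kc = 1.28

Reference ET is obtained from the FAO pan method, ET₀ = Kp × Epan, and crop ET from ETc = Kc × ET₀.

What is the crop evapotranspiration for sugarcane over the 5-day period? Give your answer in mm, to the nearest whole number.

ET₀ = 0.61 × 9.4 = 5.7340 mm/d
ETc = Kc × ET₀ = 1.28 × 5.7340 = 7.3395 mm/d
Over 5 days: 7.3395 × 5 = 36.698 mm

37 mm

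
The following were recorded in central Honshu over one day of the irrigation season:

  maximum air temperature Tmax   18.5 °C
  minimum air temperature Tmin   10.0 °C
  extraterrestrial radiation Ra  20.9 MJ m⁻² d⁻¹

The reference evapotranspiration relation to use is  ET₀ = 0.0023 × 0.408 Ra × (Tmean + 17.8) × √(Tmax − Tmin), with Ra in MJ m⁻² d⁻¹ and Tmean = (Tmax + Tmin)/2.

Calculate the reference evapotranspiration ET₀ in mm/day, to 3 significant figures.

Tmean = (18.5 + 10.0)/2 = 14.25 °C
0.408 Ra = 0.408 × 20.9 = 8.5272 mm/d equivalent
ET₀ = 0.0023 × 8.5272 × (14.25 + 17.8) × √8.5 = 0.0023 × 8.5272 × 32.05 × 2.9155 = 1.8326 mm/d

1.83 mm/day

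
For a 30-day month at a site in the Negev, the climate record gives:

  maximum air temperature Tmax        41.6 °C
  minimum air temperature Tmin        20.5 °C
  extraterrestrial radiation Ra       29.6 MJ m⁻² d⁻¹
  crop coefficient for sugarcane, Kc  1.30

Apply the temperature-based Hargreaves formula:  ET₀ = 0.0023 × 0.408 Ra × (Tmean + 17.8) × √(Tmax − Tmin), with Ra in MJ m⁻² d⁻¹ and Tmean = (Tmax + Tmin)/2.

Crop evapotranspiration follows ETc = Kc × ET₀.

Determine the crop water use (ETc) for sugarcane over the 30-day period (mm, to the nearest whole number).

243 mm

Tmean = (41.6 + 20.5)/2 = 31.05 °C
0.408 Ra = 0.408 × 29.6 = 12.0768 mm/d equivalent
ET₀ = 0.0023 × 12.0768 × (31.05 + 17.8) × √21.1 = 0.0023 × 12.0768 × 48.85 × 4.5935 = 6.2329 mm/d
ETc = Kc × ET₀ = 1.30 × 6.2329 = 8.1028 mm/d
Over 30 days: 8.1028 × 30 = 243.084 mm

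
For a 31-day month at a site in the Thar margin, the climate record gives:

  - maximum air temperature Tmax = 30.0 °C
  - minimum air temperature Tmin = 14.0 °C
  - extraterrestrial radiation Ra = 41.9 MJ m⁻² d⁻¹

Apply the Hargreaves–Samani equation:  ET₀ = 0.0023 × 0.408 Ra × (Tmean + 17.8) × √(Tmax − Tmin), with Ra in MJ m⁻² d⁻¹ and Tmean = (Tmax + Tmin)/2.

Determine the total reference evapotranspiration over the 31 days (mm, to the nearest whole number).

Tmean = (30.0 + 14.0)/2 = 22.00 °C
0.408 Ra = 0.408 × 41.9 = 17.0952 mm/d equivalent
ET₀ = 0.0023 × 17.0952 × (22.00 + 17.8) × √16.0 = 0.0023 × 17.0952 × 39.80 × 4.0000 = 6.2596 mm/d
Over 31 days: 6.2596 × 31 = 194.048 mm

194 mm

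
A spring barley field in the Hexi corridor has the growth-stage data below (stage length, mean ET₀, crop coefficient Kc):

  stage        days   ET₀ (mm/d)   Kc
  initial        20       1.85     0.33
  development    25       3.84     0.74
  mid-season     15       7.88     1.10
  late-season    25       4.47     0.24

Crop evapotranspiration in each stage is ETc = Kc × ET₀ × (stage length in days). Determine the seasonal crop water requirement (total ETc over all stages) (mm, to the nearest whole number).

240 mm

initial: 0.33 × 1.85 × 20 = 12.21 mm
development: 0.74 × 3.84 × 25 = 71.04 mm
mid-season: 1.10 × 7.88 × 15 = 130.02 mm
late-season: 0.24 × 4.47 × 25 = 26.82 mm
Seasonal total = 240.09 mm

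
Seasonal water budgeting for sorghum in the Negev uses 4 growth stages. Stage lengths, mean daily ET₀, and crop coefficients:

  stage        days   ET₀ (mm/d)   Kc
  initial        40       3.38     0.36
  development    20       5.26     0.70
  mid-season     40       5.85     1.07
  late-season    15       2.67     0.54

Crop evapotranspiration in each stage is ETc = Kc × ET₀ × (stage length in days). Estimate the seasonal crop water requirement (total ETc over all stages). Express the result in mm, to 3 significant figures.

394 mm

initial: 0.36 × 3.38 × 40 = 48.67 mm
development: 0.70 × 5.26 × 20 = 73.64 mm
mid-season: 1.07 × 5.85 × 40 = 250.38 mm
late-season: 0.54 × 2.67 × 15 = 21.63 mm
Seasonal total = 394.32 mm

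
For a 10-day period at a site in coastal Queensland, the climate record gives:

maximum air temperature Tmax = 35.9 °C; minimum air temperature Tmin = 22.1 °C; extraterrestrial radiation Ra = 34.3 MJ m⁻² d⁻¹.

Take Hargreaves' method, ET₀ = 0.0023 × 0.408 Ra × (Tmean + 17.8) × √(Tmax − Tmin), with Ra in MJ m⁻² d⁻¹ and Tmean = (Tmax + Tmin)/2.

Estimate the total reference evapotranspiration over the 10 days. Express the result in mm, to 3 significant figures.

56.0 mm

Tmean = (35.9 + 22.1)/2 = 29.00 °C
0.408 Ra = 0.408 × 34.3 = 13.9944 mm/d equivalent
ET₀ = 0.0023 × 13.9944 × (29.00 + 17.8) × √13.8 = 0.0023 × 13.9944 × 46.80 × 3.7148 = 5.5958 mm/d
Over 10 days: 5.5958 × 10 = 55.958 mm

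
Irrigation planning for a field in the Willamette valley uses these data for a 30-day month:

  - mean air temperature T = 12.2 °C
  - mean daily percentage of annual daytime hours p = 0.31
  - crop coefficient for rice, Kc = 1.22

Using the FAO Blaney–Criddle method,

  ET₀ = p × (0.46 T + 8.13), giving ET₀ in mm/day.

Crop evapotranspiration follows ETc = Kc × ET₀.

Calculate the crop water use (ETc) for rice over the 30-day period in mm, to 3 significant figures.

156 mm

ET₀ = 0.31 × (0.46 × 12.2 + 8.13) = 0.31 × 13.742 = 4.2600 mm/d
ETc = Kc × ET₀ = 1.22 × 4.2600 = 5.1972 mm/d
Over 30 days: 5.1972 × 30 = 155.916 mm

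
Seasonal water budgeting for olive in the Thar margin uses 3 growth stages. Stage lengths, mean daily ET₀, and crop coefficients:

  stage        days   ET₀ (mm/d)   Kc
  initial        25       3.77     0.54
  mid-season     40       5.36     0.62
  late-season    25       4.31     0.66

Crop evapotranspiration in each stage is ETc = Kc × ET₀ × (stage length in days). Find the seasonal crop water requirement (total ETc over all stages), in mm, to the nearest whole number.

255 mm

initial: 0.54 × 3.77 × 25 = 50.90 mm
mid-season: 0.62 × 5.36 × 40 = 132.93 mm
late-season: 0.66 × 4.31 × 25 = 71.12 mm
Seasonal total = 254.95 mm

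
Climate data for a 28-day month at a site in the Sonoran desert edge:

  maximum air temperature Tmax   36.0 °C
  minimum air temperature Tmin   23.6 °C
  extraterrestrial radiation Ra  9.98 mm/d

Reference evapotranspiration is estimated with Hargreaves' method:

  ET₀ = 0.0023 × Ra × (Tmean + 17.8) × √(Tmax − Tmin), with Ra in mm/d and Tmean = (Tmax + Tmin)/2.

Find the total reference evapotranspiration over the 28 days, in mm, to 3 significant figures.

108 mm

Tmean = (36.0 + 23.6)/2 = 29.80 °C
ET₀ = 0.0023 × 9.98 × (29.80 + 17.8) × √12.4 = 0.0023 × 9.98 × 47.60 × 3.5214 = 3.8475 mm/d
Over 28 days: 3.8475 × 28 = 107.730 mm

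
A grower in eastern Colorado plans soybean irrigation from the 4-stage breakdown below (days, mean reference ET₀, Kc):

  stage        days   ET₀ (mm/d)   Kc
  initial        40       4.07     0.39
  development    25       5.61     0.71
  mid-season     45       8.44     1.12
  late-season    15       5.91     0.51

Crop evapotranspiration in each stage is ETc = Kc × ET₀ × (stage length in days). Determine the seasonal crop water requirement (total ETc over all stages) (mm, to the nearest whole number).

634 mm

initial: 0.39 × 4.07 × 40 = 63.49 mm
development: 0.71 × 5.61 × 25 = 99.58 mm
mid-season: 1.12 × 8.44 × 45 = 425.38 mm
late-season: 0.51 × 5.91 × 15 = 45.21 mm
Seasonal total = 633.66 mm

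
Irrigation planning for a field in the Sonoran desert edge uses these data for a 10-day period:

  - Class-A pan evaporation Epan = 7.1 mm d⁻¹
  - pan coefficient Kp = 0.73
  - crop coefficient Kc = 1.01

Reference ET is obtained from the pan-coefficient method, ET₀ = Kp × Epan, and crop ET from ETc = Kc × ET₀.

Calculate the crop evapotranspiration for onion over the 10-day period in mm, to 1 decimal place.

52.3 mm

ET₀ = 0.73 × 7.1 = 5.1830 mm/d
ETc = Kc × ET₀ = 1.01 × 5.1830 = 5.2348 mm/d
Over 10 days: 5.2348 × 10 = 52.348 mm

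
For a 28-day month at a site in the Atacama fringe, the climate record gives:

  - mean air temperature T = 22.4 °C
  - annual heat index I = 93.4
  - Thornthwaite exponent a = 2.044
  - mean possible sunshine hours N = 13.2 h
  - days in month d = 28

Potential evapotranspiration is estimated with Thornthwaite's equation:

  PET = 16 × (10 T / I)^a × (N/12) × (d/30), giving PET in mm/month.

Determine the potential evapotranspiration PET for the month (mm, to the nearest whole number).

98 mm

10T/I = 10 × 22.4 / 93.4 = 2.3983
(10T/I)^a = 2.3983^2.044 = 5.9775
Uncorrected PET = 16 × 5.9775 = 95.640 mm
Correction = (N/12)(d/30) = (13.2/12)(28/30) = 1.0267
PET = 95.640 × 1.0267 = 98.194 mm/month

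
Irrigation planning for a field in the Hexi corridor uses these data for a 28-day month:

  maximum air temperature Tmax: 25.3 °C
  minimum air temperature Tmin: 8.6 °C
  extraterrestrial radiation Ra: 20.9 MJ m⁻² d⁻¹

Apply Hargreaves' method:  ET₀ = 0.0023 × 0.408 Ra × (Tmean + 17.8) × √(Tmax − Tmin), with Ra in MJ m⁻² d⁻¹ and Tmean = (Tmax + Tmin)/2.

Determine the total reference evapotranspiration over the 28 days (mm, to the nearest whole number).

78 mm

Tmean = (25.3 + 8.6)/2 = 16.95 °C
0.408 Ra = 0.408 × 20.9 = 8.5272 mm/d equivalent
ET₀ = 0.0023 × 8.5272 × (16.95 + 17.8) × √16.7 = 0.0023 × 8.5272 × 34.75 × 4.0866 = 2.7852 mm/d
Over 28 days: 2.7852 × 28 = 77.986 mm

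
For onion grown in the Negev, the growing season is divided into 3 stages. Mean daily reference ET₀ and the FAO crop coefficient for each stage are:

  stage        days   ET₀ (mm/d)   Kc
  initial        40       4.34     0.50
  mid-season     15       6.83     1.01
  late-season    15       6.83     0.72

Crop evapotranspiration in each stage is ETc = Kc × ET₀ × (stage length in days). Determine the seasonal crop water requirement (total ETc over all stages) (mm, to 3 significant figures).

initial: 0.50 × 4.34 × 40 = 86.80 mm
mid-season: 1.01 × 6.83 × 15 = 103.47 mm
late-season: 0.72 × 6.83 × 15 = 73.76 mm
Seasonal total = 264.03 mm

264 mm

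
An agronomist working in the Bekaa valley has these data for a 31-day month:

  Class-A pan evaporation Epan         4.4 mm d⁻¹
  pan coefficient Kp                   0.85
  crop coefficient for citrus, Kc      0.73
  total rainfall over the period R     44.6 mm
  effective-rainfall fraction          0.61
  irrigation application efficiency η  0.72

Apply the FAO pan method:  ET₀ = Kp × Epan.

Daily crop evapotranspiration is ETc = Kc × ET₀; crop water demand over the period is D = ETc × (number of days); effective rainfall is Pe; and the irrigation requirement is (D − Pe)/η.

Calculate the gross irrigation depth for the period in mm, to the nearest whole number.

ET₀ = 0.85 × 4.4 = 3.7400 mm/d
ETc = Kc × ET₀ = 0.73 × 3.7400 = 2.7302 mm/d
Crop demand D = ETc × 31 d = 2.7302 × 31 = 84.636 mm
Pe = 0.61 × 44.6 = 27.206 mm
D − Pe = 84.636 − 27.206 = 57.430 mm
Gross irrigation = 57.430 / 0.72 = 79.764 mm

80 mm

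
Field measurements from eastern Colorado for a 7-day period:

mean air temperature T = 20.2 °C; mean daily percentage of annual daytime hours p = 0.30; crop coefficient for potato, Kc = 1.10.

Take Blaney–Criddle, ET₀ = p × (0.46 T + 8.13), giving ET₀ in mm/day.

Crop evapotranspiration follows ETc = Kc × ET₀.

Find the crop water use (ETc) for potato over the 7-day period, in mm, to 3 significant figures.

ET₀ = 0.30 × (0.46 × 20.2 + 8.13) = 0.30 × 17.422 = 5.2266 mm/d
ETc = Kc × ET₀ = 1.10 × 5.2266 = 5.7493 mm/d
Over 7 days: 5.7493 × 7 = 40.245 mm

40.2 mm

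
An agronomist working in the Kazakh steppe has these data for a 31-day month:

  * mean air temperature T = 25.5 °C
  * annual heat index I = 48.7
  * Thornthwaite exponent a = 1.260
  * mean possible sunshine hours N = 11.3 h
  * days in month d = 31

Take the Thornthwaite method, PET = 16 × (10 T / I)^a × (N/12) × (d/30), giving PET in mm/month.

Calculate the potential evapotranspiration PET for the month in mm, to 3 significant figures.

125 mm

10T/I = 10 × 25.5 / 48.7 = 5.2361
(10T/I)^a = 5.2361^1.260 = 8.0529
Uncorrected PET = 16 × 8.0529 = 128.846 mm
Correction = (N/12)(d/30) = (11.3/12)(31/30) = 0.9731
PET = 128.846 × 0.9731 = 125.380 mm/month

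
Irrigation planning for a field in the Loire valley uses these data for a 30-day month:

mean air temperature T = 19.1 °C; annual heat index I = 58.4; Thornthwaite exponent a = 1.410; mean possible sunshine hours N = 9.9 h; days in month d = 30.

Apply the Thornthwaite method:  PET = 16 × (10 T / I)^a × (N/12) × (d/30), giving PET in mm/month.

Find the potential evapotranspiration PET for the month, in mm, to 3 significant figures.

10T/I = 10 × 19.1 / 58.4 = 3.2705
(10T/I)^a = 3.2705^1.410 = 5.3163
Uncorrected PET = 16 × 5.3163 = 85.061 mm
Correction = (N/12)(d/30) = (9.9/12)(30/30) = 0.8250
PET = 85.061 × 0.8250 = 70.175 mm/month

70.2 mm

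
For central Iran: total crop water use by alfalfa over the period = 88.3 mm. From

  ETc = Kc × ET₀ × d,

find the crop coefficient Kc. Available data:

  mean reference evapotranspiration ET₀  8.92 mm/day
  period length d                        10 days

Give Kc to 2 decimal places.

ETc = Kc × ET₀ × d  ⇒  Kc = ETc / (ET₀ × d)
Kc = 88.3 / (8.92 × 10) = 88.3 / 89.20 = 0.9899

0.99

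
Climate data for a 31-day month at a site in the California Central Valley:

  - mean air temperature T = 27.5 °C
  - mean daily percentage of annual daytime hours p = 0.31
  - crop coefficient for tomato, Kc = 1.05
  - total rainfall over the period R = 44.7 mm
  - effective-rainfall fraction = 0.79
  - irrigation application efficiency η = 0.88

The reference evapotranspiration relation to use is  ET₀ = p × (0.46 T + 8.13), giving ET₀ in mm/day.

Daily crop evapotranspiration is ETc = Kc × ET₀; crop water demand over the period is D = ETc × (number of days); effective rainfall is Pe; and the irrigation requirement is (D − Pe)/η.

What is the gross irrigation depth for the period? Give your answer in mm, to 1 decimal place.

ET₀ = 0.31 × (0.46 × 27.5 + 8.13) = 0.31 × 20.780 = 6.4418 mm/d
ETc = Kc × ET₀ = 1.05 × 6.4418 = 6.7639 mm/d
Crop demand D = ETc × 31 d = 6.7639 × 31 = 209.681 mm
Pe = 0.79 × 44.7 = 35.313 mm
D − Pe = 209.681 − 35.313 = 174.368 mm
Gross irrigation = 174.368 / 0.88 = 198.145 mm

198.1 mm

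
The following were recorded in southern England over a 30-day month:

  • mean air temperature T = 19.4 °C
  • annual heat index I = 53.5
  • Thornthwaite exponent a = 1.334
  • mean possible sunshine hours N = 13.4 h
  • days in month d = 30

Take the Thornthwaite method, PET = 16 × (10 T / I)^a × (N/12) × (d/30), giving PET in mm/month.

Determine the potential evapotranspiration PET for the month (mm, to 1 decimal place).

99.6 mm

10T/I = 10 × 19.4 / 53.5 = 3.6262
(10T/I)^a = 3.6262^1.334 = 5.5758
Uncorrected PET = 16 × 5.5758 = 89.213 mm
Correction = (N/12)(d/30) = (13.4/12)(30/30) = 1.1167
PET = 89.213 × 1.1167 = 99.624 mm/month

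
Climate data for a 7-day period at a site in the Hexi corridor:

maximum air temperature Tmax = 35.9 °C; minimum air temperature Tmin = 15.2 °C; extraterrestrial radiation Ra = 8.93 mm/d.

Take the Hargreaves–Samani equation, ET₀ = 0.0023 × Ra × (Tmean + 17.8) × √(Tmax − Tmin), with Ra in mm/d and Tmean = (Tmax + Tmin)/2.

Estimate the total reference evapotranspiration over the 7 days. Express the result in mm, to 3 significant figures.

Tmean = (35.9 + 15.2)/2 = 25.55 °C
ET₀ = 0.0023 × 8.93 × (25.55 + 17.8) × √20.7 = 0.0023 × 8.93 × 43.35 × 4.5497 = 4.0509 mm/d
Over 7 days: 4.0509 × 7 = 28.356 mm

28.4 mm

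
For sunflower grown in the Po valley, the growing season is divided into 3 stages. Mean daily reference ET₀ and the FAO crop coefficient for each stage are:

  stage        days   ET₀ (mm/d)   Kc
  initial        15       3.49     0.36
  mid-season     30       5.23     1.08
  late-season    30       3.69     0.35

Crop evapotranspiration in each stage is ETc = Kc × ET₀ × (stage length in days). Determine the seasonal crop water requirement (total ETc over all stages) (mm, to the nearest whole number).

initial: 0.36 × 3.49 × 15 = 18.85 mm
mid-season: 1.08 × 5.23 × 30 = 169.45 mm
late-season: 0.35 × 3.69 × 30 = 38.75 mm
Seasonal total = 227.05 mm

227 mm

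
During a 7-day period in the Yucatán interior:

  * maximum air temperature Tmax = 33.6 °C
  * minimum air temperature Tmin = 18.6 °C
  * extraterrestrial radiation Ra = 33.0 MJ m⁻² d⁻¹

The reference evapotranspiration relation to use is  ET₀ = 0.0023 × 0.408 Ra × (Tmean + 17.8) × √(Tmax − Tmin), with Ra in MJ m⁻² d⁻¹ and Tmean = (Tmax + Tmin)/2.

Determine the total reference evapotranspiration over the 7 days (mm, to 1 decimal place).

36.9 mm

Tmean = (33.6 + 18.6)/2 = 26.10 °C
0.408 Ra = 0.408 × 33.0 = 13.4640 mm/d equivalent
ET₀ = 0.0023 × 13.4640 × (26.10 + 17.8) × √15.0 = 0.0023 × 13.4640 × 43.90 × 3.8730 = 5.2652 mm/d
Over 7 days: 5.2652 × 7 = 36.856 mm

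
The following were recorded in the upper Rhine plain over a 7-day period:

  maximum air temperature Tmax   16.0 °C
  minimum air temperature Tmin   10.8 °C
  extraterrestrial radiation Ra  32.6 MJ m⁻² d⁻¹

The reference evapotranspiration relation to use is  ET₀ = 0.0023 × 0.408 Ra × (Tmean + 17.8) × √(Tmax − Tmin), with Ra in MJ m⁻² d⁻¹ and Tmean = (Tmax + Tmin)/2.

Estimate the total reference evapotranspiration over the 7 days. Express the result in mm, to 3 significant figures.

15.2 mm

Tmean = (16.0 + 10.8)/2 = 13.40 °C
0.408 Ra = 0.408 × 32.6 = 13.3008 mm/d equivalent
ET₀ = 0.0023 × 13.3008 × (13.40 + 17.8) × √5.2 = 0.0023 × 13.3008 × 31.20 × 2.2804 = 2.1766 mm/d
Over 7 days: 2.1766 × 7 = 15.236 mm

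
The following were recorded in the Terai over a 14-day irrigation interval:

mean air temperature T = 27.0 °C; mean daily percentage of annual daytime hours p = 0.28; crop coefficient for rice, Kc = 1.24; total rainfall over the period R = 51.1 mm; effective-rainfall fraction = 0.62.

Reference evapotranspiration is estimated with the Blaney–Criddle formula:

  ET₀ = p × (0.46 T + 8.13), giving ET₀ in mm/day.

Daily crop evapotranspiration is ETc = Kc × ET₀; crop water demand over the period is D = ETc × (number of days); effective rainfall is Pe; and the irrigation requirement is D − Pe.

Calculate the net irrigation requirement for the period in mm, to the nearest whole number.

68 mm

ET₀ = 0.28 × (0.46 × 27.0 + 8.13) = 0.28 × 20.550 = 5.7540 mm/d
ETc = Kc × ET₀ = 1.24 × 5.7540 = 7.1350 mm/d
Crop demand D = ETc × 14 d = 7.1350 × 14 = 99.890 mm
Pe = 0.62 × 51.1 = 31.682 mm
D − Pe = 99.890 − 31.682 = 68.208 mm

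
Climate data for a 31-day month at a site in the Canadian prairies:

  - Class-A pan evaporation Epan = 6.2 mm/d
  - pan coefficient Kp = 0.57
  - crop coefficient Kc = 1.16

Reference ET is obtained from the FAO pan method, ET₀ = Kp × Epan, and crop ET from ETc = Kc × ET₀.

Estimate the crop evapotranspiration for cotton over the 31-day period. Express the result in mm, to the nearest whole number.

ET₀ = 0.57 × 6.2 = 3.5340 mm/d
ETc = Kc × ET₀ = 1.16 × 3.5340 = 4.0994 mm/d
Over 31 days: 4.0994 × 31 = 127.081 mm

127 mm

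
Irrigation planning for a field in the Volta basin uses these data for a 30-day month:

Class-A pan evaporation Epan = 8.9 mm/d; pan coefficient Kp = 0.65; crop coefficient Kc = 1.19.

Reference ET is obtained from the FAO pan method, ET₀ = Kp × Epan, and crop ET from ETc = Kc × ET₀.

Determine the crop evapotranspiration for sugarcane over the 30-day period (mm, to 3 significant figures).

207 mm

ET₀ = 0.65 × 8.9 = 5.7850 mm/d
ETc = Kc × ET₀ = 1.19 × 5.7850 = 6.8842 mm/d
Over 30 days: 6.8842 × 30 = 206.526 mm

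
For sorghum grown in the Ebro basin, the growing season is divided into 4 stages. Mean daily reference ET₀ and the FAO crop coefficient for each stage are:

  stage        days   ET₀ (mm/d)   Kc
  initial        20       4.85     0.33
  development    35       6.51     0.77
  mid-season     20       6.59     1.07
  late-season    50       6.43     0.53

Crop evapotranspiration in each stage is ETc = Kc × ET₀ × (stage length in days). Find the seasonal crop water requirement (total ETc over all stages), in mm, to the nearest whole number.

519 mm

initial: 0.33 × 4.85 × 20 = 32.01 mm
development: 0.77 × 6.51 × 35 = 175.44 mm
mid-season: 1.07 × 6.59 × 20 = 141.03 mm
late-season: 0.53 × 6.43 × 50 = 170.40 mm
Seasonal total = 518.88 mm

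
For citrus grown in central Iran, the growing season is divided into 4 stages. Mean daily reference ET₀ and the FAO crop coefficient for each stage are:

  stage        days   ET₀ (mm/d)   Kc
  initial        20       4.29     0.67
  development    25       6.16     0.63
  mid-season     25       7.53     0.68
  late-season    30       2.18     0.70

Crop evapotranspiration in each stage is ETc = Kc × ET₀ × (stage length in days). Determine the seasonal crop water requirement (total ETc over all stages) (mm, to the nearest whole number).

initial: 0.67 × 4.29 × 20 = 57.49 mm
development: 0.63 × 6.16 × 25 = 97.02 mm
mid-season: 0.68 × 7.53 × 25 = 128.01 mm
late-season: 0.70 × 2.18 × 30 = 45.78 mm
Seasonal total = 328.30 mm

328 mm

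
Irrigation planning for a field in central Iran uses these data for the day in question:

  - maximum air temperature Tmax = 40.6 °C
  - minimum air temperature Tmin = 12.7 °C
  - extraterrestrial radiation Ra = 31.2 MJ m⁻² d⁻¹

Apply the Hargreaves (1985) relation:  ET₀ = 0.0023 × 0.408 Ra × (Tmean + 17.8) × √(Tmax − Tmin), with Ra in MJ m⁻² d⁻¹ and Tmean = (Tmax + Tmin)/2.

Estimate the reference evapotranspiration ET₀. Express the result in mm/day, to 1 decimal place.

Tmean = (40.6 + 12.7)/2 = 26.65 °C
0.408 Ra = 0.408 × 31.2 = 12.7296 mm/d equivalent
ET₀ = 0.0023 × 12.7296 × (26.65 + 17.8) × √27.9 = 0.0023 × 12.7296 × 44.45 × 5.2820 = 6.8741 mm/d

6.9 mm/day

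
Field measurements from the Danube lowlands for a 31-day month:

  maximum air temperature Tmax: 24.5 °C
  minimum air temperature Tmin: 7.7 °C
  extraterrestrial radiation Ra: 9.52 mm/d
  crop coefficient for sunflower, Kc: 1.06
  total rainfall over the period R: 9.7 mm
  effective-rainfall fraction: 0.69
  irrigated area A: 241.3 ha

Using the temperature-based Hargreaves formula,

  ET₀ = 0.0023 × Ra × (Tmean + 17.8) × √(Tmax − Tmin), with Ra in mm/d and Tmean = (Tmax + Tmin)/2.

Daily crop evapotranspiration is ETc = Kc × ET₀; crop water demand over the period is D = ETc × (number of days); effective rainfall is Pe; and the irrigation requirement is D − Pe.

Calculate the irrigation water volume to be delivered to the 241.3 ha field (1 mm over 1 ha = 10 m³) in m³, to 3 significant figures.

225000 m³

Tmean = (24.5 + 7.7)/2 = 16.10 °C
ET₀ = 0.0023 × 9.52 × (16.10 + 17.8) × √16.8 = 0.0023 × 9.52 × 33.90 × 4.0988 = 3.0424 mm/d
ETc = Kc × ET₀ = 1.06 × 3.0424 = 3.2249 mm/d
Crop demand D = ETc × 31 d = 3.2249 × 31 = 99.972 mm
Pe = 0.69 × 9.7 = 6.693 mm
D − Pe = 99.972 − 6.693 = 93.279 mm
Volume = 93.279 mm × 241.3 ha × 10 = 225082.2 m³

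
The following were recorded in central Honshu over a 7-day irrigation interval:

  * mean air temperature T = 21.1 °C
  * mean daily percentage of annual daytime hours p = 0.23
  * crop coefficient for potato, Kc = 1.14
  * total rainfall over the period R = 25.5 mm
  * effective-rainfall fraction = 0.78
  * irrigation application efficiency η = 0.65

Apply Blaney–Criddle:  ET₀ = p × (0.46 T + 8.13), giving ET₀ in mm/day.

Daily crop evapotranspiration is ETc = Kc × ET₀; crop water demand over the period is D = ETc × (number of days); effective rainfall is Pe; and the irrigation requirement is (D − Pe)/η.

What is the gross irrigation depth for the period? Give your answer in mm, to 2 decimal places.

19.76 mm

ET₀ = 0.23 × (0.46 × 21.1 + 8.13) = 0.23 × 17.836 = 4.1023 mm/d
ETc = Kc × ET₀ = 1.14 × 4.1023 = 4.6766 mm/d
Crop demand D = ETc × 7 d = 4.6766 × 7 = 32.736 mm
Pe = 0.78 × 25.5 = 19.890 mm
D − Pe = 32.736 − 19.890 = 12.846 mm
Gross irrigation = 12.846 / 0.65 = 19.763 mm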